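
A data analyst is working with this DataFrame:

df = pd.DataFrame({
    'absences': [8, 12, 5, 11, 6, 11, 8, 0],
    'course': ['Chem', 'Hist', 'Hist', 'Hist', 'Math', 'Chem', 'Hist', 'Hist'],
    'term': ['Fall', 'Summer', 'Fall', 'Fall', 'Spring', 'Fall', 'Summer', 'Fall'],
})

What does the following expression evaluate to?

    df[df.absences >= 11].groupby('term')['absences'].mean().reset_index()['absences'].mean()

11.5

filter rows where absences >= 11:
   absences course    term
1        12   Hist  Summer
3        11   Hist    Fall
5        11   Chem    Fall
group by term, mean of absences:
term
Fall      11.0
Summer    12.0
Name: absences, dtype: float64
reset_index():
     term  absences
0    Fall      11.0
1  Summer      12.0
Finally, mean of column 'absences' = 11.5.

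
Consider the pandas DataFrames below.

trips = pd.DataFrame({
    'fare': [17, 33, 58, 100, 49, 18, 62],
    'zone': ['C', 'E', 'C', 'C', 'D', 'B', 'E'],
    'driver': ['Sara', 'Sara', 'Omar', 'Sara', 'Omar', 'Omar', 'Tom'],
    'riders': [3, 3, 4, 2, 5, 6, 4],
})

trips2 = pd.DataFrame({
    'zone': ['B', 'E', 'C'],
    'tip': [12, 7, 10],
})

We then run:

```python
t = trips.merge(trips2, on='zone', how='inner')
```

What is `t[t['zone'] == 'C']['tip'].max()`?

10

merge on 'zone' (how='inner') → 6 rows:
   fare zone driver  riders  tip
0    17    C   Sara       3   10
1    33    E   Sara       3    7
2    58    C   Omar       4   10
3   100    C   Sara       2   10
4    18    B   Omar       6   12
5    62    E    Tom       4    7
filter rows where zone == 'C':
   fare zone driver  riders  tip
0    17    C   Sara       3   10
2    58    C   Omar       4   10
3   100    C   Sara       2   10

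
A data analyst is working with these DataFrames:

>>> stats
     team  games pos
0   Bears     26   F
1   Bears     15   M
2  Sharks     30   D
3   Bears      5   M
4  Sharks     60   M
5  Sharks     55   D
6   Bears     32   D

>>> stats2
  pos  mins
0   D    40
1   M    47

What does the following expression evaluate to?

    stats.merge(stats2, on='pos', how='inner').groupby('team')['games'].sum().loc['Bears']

52

merge on 'pos' (how='inner') → 6 rows:
     team  games pos  mins
0   Bears     15   M    47
1  Sharks     30   D    40
2   Bears      5   M    47
3  Sharks     60   M    47
4  Sharks     55   D    40
5   Bears     32   D    40
group by team, sum of games:
team
Bears      52
Sharks    145
Name: games, dtype: int64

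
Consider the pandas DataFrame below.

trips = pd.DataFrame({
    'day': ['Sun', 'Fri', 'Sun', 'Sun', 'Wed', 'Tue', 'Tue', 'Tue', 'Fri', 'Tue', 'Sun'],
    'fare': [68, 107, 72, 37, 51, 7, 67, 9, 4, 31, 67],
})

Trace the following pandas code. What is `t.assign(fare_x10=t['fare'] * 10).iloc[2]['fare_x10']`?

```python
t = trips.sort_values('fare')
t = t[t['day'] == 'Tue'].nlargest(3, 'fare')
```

90

sort by fare:
    day  fare
8   Fri     4
5   Tue     7
7   Tue     9
9   Tue    31
3   Sun    37
4   Wed    51
6   Tue    67
10  Sun    67
0   Sun    68
2   Sun    72
1   Fri   107
filter rows where day == 'Tue':
   day  fare
5  Tue     7
7  Tue     9
9  Tue    31
6  Tue    67
take 3 rows with largest fare:
   day  fare
6  Tue    67
9  Tue    31
7  Tue     9
add column fare_x10 = t['fare'] * 10:
   day  fare  fare_x10
6  Tue    67       670
9  Tue    31       310
7  Tue     9        90
Taking the value at position 2, column 'fare_x10' gives 90.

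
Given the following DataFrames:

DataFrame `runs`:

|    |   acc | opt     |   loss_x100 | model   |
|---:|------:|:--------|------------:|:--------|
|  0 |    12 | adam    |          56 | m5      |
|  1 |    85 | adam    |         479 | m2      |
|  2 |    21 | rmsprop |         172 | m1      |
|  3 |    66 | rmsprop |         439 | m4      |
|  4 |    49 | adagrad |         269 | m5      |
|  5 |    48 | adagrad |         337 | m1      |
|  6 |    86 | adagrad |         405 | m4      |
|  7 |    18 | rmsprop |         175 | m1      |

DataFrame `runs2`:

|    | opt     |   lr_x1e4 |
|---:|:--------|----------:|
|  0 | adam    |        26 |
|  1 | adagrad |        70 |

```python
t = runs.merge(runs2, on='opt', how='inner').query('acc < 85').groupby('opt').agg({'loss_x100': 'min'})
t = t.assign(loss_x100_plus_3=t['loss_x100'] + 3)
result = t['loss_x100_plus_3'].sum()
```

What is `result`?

331

merge on 'opt' (how='inner') → 5 rows:
   acc      opt  loss_x100 model  lr_x1e4
0   12     adam         56    m5       26
1   85     adam        479    m2       26
2   49  adagrad        269    m5       70
3   48  adagrad        337    m1       70
4   86  adagrad        405    m4       70
filter rows where acc < 85:
   acc      opt  loss_x100 model  lr_x1e4
0   12     adam         56    m5       26
2   49  adagrad        269    m5       70
3   48  adagrad        337    m1       70
group by opt, min of loss_x100:
         loss_x100
opt               
adagrad        269
adam            56
add column loss_x100_plus_3 = t['loss_x100'] + 3:
         loss_x100  loss_x100_plus_3
opt                                 
adagrad        269               272
adam            56                59
Taking the sum of column 'loss_x100_plus_3' gives 331.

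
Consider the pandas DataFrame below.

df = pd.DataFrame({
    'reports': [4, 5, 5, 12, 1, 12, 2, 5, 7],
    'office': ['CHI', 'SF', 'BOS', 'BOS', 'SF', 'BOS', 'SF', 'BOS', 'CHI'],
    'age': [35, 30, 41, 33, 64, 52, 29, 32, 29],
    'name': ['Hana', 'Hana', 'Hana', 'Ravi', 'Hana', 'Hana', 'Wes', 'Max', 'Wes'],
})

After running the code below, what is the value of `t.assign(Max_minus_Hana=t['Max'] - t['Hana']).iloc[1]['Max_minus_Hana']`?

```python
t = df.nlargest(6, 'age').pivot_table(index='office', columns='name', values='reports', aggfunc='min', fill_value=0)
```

-4

take 6 rows with largest age:
   reports office  age  name
4        1     SF   64  Hana
5       12    BOS   52  Hana
2        5    BOS   41  Hana
0        4    CHI   35  Hana
3       12    BOS   33  Ravi
7        5    BOS   32   Max
pivot: rows=office, cols=name, min(reports):
name    Hana  Max  Ravi
office                 
BOS        5    5    12
CHI        4    0     0
SF         1    0     0
add column Max_minus_Hana = t['Max'] - t['Hana']:
name    Hana  Max  Ravi  Max_minus_Hana
office                                 
BOS        5    5    12               0
CHI        4    0     0              -4
SF         1    0     0              -1
Hence -4.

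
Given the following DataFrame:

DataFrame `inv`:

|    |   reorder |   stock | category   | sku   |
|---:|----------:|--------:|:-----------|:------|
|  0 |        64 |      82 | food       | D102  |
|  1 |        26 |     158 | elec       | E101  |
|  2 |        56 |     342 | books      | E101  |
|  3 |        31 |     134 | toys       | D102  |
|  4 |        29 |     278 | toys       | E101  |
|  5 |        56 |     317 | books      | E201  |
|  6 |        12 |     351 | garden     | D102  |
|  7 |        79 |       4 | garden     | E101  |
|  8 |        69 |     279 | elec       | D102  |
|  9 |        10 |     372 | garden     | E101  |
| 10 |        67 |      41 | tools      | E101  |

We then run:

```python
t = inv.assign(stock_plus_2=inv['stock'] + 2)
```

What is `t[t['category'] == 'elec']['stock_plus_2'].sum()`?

add column stock_plus_2 = inv['stock'] + 2:
    reorder  stock category   sku  stock_plus_2
0        64     82     food  D102            84
1        26    158     elec  E101           160
2        56    342    books  E101           344
3        31    134     toys  D102           136
4        29    278     toys  E101           280
5        56    317    books  E201           319
6        12    351   garden  D102           353
7        79      4   garden  E101             6
8        69    279     elec  D102           281
9        10    372   garden  E101           374
10       67     41    tools  E101            43
filter rows where category == 'elec':
   reorder  stock category   sku  stock_plus_2
1       26    158     elec  E101           160
8       69    279     elec  D102           281
Reading off the sum of column 'stock_plus_2', we get 441.

441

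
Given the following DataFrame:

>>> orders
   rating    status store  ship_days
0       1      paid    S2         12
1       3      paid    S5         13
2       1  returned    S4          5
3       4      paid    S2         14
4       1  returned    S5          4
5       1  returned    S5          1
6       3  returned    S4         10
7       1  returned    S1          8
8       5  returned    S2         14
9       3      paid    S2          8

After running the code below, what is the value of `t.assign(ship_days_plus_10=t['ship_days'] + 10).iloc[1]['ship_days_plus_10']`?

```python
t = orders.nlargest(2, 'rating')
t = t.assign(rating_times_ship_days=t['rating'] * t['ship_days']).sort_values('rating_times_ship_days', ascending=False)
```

take 2 rows with largest rating:
   rating    status store  ship_days
8       5  returned    S2         14
3       4      paid    S2         14
add column rating_times_ship_days = t['rating'] * t['ship_days']:
   rating    status store  ship_days  rating_times_ship_days
8       5  returned    S2         14                      70
3       4      paid    S2         14                      56
sort by rating_times_ship_days descending:
   rating    status store  ship_days  rating_times_ship_days
8       5  returned    S2         14                      70
3       4      paid    S2         14                      56
add column ship_days_plus_10 = t['ship_days'] + 10:
   rating    status store  ship_days  rating_times_ship_days  ship_days_plus_10
8       5  returned    S2         14                      70                 24
3       4      paid    S2         14                      56                 24
value at position 1, column 'ship_days_plus_10' → 24

24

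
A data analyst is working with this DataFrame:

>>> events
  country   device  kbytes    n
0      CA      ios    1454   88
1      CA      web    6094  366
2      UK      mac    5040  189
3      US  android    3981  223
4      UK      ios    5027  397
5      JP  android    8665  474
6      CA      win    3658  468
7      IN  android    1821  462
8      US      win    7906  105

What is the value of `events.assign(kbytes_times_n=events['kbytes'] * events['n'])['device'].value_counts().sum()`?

9

add column kbytes_times_n = events['kbytes'] * events['n']:
  country   device  kbytes    n  kbytes_times_n
0      CA      ios    1454   88          127952
1      CA      web    6094  366         2230404
2      UK      mac    5040  189          952560
3      US  android    3981  223          887763
4      UK      ios    5027  397         1995719
5      JP  android    8665  474         4107210
6      CA      win    3658  468         1711944
7      IN  android    1821  462          841302
8      US      win    7906  105          830130
value_counts of device:
device
android    3
ios        2
win        2
web        1
mac        1
Name: count, dtype: int64
Reading off the sum of the resulting series, we get 9.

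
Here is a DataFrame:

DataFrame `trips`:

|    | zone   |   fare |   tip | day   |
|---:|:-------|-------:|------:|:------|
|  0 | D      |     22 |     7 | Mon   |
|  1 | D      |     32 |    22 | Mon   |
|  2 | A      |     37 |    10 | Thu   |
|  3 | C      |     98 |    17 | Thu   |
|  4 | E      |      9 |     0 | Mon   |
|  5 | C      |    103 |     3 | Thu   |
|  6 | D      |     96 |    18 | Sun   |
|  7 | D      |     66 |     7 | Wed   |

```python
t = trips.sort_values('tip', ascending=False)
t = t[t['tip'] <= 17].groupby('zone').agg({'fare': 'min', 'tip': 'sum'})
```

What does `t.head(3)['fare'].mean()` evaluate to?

52.3333333333

sort by tip descending:
  zone  fare  tip  day
1    D    32   22  Mon
6    D    96   18  Sun
3    C    98   17  Thu
2    A    37   10  Thu
0    D    22    7  Mon
7    D    66    7  Wed
5    C   103    3  Thu
4    E     9    0  Mon
filter rows where tip <= 17:
  zone  fare  tip  day
3    C    98   17  Thu
2    A    37   10  Thu
0    D    22    7  Mon
7    D    66    7  Wed
5    C   103    3  Thu
4    E     9    0  Mon
group by zone: min(fare), sum(tip):
      fare  tip
zone           
A       37   10
C       98   20
D       22   14
E        9    0
take first 3 rows:
      fare  tip
zone           
A       37   10
C       98   20
D       22   14
Then the mean of column 'fare': 52.3333333333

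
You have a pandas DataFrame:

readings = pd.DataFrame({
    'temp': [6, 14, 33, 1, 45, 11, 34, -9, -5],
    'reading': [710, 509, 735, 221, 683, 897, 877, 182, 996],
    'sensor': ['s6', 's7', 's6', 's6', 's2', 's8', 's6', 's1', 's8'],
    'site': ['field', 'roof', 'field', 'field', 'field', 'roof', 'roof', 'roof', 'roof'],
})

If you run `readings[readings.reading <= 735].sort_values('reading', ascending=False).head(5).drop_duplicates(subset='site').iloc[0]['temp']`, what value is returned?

filter rows where reading <= 735:
   temp  reading sensor   site
0     6      710     s6  field
1    14      509     s7   roof
2    33      735     s6  field
3     1      221     s6  field
4    45      683     s2  field
7    -9      182     s1   roof
sort by reading descending:
   temp  reading sensor   site
2    33      735     s6  field
0     6      710     s6  field
4    45      683     s2  field
1    14      509     s7   roof
3     1      221     s6  field
7    -9      182     s1   roof
take first 5 rows:
   temp  reading sensor   site
2    33      735     s6  field
0     6      710     s6  field
4    45      683     s2  field
1    14      509     s7   roof
3     1      221     s6  field
drop duplicate site (keep=first):
   temp  reading sensor   site
2    33      735     s6  field
1    14      509     s7   roof
Reading off the value at position 0, column 'temp', we get 33.

33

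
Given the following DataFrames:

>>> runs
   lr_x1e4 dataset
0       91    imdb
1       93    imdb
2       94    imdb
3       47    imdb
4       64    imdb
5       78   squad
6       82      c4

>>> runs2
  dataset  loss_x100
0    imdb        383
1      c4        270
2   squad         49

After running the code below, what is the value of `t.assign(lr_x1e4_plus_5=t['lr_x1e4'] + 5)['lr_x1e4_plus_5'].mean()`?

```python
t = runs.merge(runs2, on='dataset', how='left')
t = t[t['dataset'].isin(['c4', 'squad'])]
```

merge on 'dataset' (how='left') → 7 rows:
   lr_x1e4 dataset  loss_x100
0       91    imdb        383
1       93    imdb        383
2       94    imdb        383
3       47    imdb        383
4       64    imdb        383
5       78   squad         49
6       82      c4        270
filter rows where dataset in ['c4', 'squad']:
   lr_x1e4 dataset  loss_x100
5       78   squad         49
6       82      c4        270
add column lr_x1e4_plus_5 = t['lr_x1e4'] + 5:
   lr_x1e4 dataset  loss_x100  lr_x1e4_plus_5
5       78   squad         49              83
6       82      c4        270              87
Finally, mean of column 'lr_x1e4_plus_5' = 85.0.

85.0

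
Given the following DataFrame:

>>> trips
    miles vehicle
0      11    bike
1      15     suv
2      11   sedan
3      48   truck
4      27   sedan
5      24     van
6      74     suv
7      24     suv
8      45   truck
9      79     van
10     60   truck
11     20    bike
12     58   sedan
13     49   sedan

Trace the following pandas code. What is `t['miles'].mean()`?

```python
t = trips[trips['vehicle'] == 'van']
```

51.5

filter rows where vehicle == 'van':
   miles vehicle
5     24     van
9     79     van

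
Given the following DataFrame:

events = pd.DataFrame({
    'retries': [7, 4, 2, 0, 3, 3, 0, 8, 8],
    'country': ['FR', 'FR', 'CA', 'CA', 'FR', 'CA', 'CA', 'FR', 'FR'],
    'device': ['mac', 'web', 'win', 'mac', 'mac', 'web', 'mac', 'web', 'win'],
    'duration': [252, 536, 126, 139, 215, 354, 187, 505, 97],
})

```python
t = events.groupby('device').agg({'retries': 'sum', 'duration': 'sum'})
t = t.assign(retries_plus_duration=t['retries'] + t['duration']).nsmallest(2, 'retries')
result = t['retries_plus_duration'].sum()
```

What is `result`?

1036

group by device: sum(retries), sum(duration):
        retries  duration
device                   
mac          10       793
web          15      1395
win          10       223
add column retries_plus_duration = t['retries'] + t['duration']:
        retries  duration  retries_plus_duration
device                                          
mac          10       793                    803
web          15      1395                   1410
win          10       223                    233
take 2 rows with smallest retries:
        retries  duration  retries_plus_duration
device                                          
mac          10       793                    803
win          10       223                    233
Then the sum of column 'retries_plus_duration': 1036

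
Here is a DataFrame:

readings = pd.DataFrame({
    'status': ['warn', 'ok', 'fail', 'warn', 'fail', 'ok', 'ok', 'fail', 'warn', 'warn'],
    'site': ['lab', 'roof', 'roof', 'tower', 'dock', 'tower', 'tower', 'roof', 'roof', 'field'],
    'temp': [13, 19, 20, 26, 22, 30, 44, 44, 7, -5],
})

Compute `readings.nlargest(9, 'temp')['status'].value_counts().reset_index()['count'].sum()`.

9

take 9 rows with largest temp:
  status   site  temp
6     ok  tower    44
7   fail   roof    44
5     ok  tower    30
3   warn  tower    26
4   fail   dock    22
2   fail   roof    20
1     ok   roof    19
0   warn    lab    13
8   warn   roof     7
value_counts of status:
status
ok      3
fail    3
warn    3
Name: count, dtype: int64
reset_index():
  status  count
0     ok      3
1   fail      3
2   warn      3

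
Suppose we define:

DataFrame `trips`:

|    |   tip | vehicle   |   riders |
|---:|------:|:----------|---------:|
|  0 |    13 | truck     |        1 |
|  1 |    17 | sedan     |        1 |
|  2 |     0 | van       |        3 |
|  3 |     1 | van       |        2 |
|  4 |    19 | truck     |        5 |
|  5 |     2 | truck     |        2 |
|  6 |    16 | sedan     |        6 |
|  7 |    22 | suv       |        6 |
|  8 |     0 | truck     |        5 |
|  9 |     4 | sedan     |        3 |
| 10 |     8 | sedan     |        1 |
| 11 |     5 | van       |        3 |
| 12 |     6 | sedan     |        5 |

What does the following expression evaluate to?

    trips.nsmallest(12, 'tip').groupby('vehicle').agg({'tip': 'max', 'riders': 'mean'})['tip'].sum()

41

take 12 rows with smallest tip:
    tip vehicle  riders
2     0     van       3
8     0   truck       5
3     1     van       2
5     2   truck       2
9     4   sedan       3
11    5     van       3
12    6   sedan       5
10    8   sedan       1
0    13   truck       1
6    16   sedan       6
1    17   sedan       1
4    19   truck       5
group by vehicle: max(tip), mean(riders):
         tip    riders
vehicle               
sedan     17  3.200000
truck     19  3.250000
van        5  2.666667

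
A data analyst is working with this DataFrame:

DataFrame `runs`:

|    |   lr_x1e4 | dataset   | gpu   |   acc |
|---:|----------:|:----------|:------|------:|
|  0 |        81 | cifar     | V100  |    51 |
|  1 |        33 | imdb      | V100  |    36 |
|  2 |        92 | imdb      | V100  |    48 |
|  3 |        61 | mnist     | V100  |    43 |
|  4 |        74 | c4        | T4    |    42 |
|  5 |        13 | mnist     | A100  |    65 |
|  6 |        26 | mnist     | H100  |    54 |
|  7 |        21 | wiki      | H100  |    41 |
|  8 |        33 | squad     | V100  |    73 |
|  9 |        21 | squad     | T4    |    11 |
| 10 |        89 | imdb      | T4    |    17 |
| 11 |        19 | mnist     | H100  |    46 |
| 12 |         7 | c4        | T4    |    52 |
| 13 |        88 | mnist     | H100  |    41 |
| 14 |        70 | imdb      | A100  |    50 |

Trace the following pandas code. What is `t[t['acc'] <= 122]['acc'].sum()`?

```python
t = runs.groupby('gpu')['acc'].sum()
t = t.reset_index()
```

237

group by gpu, sum of acc:
gpu
A100    115
H100    182
T4      122
V100    251
Name: acc, dtype: int64
reset_index():
    gpu  acc
0  A100  115
1  H100  182
2    T4  122
3  V100  251
filter rows where acc <= 122:
    gpu  acc
0  A100  115
2    T4  122
The sum of column 'acc' is 237.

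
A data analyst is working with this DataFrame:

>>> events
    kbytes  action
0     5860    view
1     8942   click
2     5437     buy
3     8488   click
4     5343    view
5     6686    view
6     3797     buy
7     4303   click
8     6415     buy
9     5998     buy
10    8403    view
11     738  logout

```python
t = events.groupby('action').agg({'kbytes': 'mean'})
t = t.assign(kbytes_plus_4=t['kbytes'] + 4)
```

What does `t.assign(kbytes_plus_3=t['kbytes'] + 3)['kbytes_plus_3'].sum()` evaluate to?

19979.0833333

group by action, mean of kbytes:
             kbytes
action             
buy     5411.750000
click   7244.333333
logout   738.000000
view    6573.000000
add column kbytes_plus_4 = t['kbytes'] + 4:
             kbytes  kbytes_plus_4
action                            
buy     5411.750000    5415.750000
click   7244.333333    7248.333333
logout   738.000000     742.000000
view    6573.000000    6577.000000
add column kbytes_plus_3 = t['kbytes'] + 3:
             kbytes  kbytes_plus_4  kbytes_plus_3
action                                           
buy     5411.750000    5415.750000    5414.750000
click   7244.333333    7248.333333    7247.333333
logout   738.000000     742.000000     741.000000
view    6573.000000    6577.000000    6576.000000
So sum() = 19979.0833333.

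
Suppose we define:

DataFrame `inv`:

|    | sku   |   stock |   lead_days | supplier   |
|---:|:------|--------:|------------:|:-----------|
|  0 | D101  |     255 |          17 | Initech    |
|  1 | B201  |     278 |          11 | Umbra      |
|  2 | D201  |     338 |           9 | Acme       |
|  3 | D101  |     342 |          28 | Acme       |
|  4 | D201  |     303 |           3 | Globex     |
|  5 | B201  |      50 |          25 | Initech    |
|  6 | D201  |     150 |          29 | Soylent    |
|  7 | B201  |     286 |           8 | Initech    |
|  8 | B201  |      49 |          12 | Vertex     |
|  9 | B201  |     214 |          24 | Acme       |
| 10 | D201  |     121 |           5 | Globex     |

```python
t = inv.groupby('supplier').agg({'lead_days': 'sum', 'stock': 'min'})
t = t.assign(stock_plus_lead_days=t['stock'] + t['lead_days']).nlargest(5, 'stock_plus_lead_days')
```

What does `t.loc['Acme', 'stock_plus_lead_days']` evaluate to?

group by supplier: sum(lead_days), min(stock):
          lead_days  stock
supplier                  
Acme             61    214
Globex            8    121
Initech          50     50
Soylent          29    150
Umbra            11    278
Vertex           12     49
add column stock_plus_lead_days = t['stock'] + t['lead_days']:
          lead_days  stock  stock_plus_lead_days
supplier                                        
Acme             61    214                   275
Globex            8    121                   129
Initech          50     50                   100
Soylent          29    150                   179
Umbra            11    278                   289
Vertex           12     49                    61
take 5 rows with largest stock_plus_lead_days:
          lead_days  stock  stock_plus_lead_days
supplier                                        
Umbra            11    278                   289
Acme             61    214                   275
Soylent          29    150                   179
Globex            8    121                   129
Initech          50     50                   100

275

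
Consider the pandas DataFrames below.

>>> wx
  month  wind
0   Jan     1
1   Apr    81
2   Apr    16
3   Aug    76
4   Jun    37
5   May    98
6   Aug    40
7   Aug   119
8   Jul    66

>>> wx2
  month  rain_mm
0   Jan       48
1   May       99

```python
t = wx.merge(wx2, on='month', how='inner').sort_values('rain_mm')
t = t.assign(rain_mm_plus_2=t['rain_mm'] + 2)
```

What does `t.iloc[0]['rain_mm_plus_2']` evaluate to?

merge on 'month' (how='inner') → 2 rows:
  month  wind  rain_mm
0   Jan     1       48
1   May    98       99
sort by rain_mm:
  month  wind  rain_mm
0   Jan     1       48
1   May    98       99
add column rain_mm_plus_2 = t['rain_mm'] + 2:
  month  wind  rain_mm  rain_mm_plus_2
0   Jan     1       48              50
1   May    98       99             101
value at position 0, column 'rain_mm_plus_2' → 50

50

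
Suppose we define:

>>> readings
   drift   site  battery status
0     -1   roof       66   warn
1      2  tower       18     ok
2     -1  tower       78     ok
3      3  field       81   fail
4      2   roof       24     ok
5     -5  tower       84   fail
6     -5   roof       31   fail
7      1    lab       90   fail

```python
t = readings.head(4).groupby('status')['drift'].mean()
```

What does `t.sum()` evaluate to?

2.5

take first 4 rows:
   drift   site  battery status
0     -1   roof       66   warn
1      2  tower       18     ok
2     -1  tower       78     ok
3      3  field       81   fail
group by status, mean of drift:
status
fail    3.0
ok      0.5
warn   -1.0
Name: drift, dtype: float64
Reading off the sum of the resulting series, we get 2.5.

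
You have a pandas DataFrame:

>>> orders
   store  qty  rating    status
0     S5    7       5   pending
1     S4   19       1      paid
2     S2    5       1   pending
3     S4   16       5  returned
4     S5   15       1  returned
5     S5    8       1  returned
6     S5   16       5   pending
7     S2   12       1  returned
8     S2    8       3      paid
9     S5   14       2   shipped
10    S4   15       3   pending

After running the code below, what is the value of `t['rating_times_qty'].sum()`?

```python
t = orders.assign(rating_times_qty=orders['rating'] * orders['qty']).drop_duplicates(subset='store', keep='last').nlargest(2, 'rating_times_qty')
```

add column rating_times_qty = orders['rating'] * orders['qty']:
   store  qty  rating    status  rating_times_qty
0     S5    7       5   pending                35
1     S4   19       1      paid                19
2     S2    5       1   pending                 5
3     S4   16       5  returned                80
4     S5   15       1  returned                15
5     S5    8       1  returned                 8
6     S5   16       5   pending                80
7     S2   12       1  returned                12
8     S2    8       3      paid                24
9     S5   14       2   shipped                28
10    S4   15       3   pending                45
drop duplicate store (keep=last):
   store  qty  rating   status  rating_times_qty
8     S2    8       3     paid                24
9     S5   14       2  shipped                28
10    S4   15       3  pending                45
take 2 rows with largest rating_times_qty:
   store  qty  rating   status  rating_times_qty
10    S4   15       3  pending                45
9     S5   14       2  shipped                28

73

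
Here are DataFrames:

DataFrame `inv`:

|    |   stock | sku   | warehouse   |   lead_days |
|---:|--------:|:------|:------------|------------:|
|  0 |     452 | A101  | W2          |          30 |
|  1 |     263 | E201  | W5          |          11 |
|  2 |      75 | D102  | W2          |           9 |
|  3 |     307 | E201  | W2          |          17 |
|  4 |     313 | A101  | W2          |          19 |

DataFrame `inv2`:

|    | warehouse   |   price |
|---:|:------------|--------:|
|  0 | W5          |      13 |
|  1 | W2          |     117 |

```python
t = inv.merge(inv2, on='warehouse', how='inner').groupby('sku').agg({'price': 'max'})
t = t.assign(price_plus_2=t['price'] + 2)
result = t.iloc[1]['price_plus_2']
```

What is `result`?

merge on 'warehouse' (how='inner') → 5 rows:
   stock   sku warehouse  lead_days  price
0    452  A101        W2         30    117
1    263  E201        W5         11     13
2     75  D102        W2          9    117
3    307  E201        W2         17    117
4    313  A101        W2         19    117
group by sku, max of price:
      price
sku        
A101    117
D102    117
E201    117
add column price_plus_2 = t['price'] + 2:
      price  price_plus_2
sku                      
A101    117           119
D102    117           119
E201    117           119
Taking the value at position 1, column 'price_plus_2' gives 119.

119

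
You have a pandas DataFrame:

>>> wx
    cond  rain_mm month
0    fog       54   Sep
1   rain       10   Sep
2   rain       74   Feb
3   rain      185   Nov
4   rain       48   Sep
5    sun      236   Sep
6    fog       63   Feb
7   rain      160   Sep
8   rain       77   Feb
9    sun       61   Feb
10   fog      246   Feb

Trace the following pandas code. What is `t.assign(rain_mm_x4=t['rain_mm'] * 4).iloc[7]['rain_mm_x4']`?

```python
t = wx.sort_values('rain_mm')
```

640

sort by rain_mm:
    cond  rain_mm month
1   rain       10   Sep
4   rain       48   Sep
0    fog       54   Sep
9    sun       61   Feb
6    fog       63   Feb
2   rain       74   Feb
8   rain       77   Feb
7   rain      160   Sep
3   rain      185   Nov
5    sun      236   Sep
10   fog      246   Feb
add column rain_mm_x4 = t['rain_mm'] * 4:
    cond  rain_mm month  rain_mm_x4
1   rain       10   Sep          40
4   rain       48   Sep         192
0    fog       54   Sep         216
9    sun       61   Feb         244
6    fog       63   Feb         252
2   rain       74   Feb         296
8   rain       77   Feb         308
7   rain      160   Sep         640
3   rain      185   Nov         740
5    sun      236   Sep         944
10   fog      246   Feb         984
Taking the value at position 7, column 'rain_mm_x4' gives 640.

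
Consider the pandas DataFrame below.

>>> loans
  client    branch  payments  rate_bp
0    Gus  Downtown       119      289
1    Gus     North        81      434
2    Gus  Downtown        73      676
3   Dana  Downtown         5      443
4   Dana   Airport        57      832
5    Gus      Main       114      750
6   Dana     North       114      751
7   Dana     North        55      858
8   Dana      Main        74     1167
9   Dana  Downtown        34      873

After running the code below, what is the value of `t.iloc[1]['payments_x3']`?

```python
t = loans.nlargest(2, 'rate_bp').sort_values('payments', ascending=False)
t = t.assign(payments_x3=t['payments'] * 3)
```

take 2 rows with largest rate_bp:
  client    branch  payments  rate_bp
8   Dana      Main        74     1167
9   Dana  Downtown        34      873
sort by payments descending:
  client    branch  payments  rate_bp
8   Dana      Main        74     1167
9   Dana  Downtown        34      873
add column payments_x3 = t['payments'] * 3:
  client    branch  payments  rate_bp  payments_x3
8   Dana      Main        74     1167          222
9   Dana  Downtown        34      873          102
Reading off the value at position 1, column 'payments_x3', we get 102.

102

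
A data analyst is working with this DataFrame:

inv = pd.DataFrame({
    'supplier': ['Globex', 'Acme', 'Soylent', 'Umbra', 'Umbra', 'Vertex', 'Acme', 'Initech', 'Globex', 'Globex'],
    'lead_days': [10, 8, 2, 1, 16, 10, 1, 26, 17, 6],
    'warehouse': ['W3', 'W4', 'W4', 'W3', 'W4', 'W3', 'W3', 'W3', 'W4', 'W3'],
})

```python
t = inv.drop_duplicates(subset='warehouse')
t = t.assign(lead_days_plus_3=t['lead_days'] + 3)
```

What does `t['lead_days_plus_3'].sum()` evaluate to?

24

drop duplicate warehouse (keep=first):
  supplier  lead_days warehouse
0   Globex         10        W3
1     Acme          8        W4
add column lead_days_plus_3 = t['lead_days'] + 3:
  supplier  lead_days warehouse  lead_days_plus_3
0   Globex         10        W3                13
1     Acme          8        W4                11
So sum() = 24.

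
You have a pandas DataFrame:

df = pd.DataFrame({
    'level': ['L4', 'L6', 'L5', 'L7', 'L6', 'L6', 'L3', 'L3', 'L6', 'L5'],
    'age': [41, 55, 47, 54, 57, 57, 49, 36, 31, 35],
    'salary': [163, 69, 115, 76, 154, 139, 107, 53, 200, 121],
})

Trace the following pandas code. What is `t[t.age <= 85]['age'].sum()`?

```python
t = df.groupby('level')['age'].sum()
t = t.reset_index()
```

group by level, sum of age:
level
L3     85
L4     41
L5     82
L6    200
L7     54
Name: age, dtype: int64
reset_index():
  level  age
0    L3   85
1    L4   41
2    L5   82
3    L6  200
4    L7   54
filter rows where age <= 85:
  level  age
0    L3   85
1    L4   41
2    L5   82
4    L7   54

262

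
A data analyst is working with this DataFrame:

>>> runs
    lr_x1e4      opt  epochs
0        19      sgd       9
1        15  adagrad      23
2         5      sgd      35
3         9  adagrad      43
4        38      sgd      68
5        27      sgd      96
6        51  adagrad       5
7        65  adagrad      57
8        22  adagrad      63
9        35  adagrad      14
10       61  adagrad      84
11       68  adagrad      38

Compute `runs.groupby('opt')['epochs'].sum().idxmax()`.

adagrad

group by opt, sum of epochs:
opt
adagrad    327
sgd        208
Name: epochs, dtype: int64
Then the label with the largest value: adagrad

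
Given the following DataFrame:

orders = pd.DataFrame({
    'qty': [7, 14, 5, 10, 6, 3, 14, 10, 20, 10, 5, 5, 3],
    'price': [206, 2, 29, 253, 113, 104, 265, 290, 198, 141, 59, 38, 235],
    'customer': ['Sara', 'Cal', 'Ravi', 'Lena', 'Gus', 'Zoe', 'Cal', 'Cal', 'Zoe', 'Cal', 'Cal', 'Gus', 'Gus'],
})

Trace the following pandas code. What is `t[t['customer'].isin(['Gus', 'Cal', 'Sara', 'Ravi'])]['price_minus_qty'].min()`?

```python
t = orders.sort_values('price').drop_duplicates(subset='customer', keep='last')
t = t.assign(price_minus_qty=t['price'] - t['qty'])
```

24

sort by price:
    qty  price customer
1    14      2      Cal
2     5     29     Ravi
11    5     38      Gus
10    5     59      Cal
5     3    104      Zoe
4     6    113      Gus
9    10    141      Cal
8    20    198      Zoe
0     7    206     Sara
12    3    235      Gus
3    10    253     Lena
6    14    265      Cal
7    10    290      Cal
drop duplicate customer (keep=last):
    qty  price customer
2     5     29     Ravi
8    20    198      Zoe
0     7    206     Sara
12    3    235      Gus
3    10    253     Lena
7    10    290      Cal
add column price_minus_qty = t['price'] - t['qty']:
    qty  price customer  price_minus_qty
2     5     29     Ravi               24
8    20    198      Zoe              178
0     7    206     Sara              199
12    3    235      Gus              232
3    10    253     Lena              243
7    10    290      Cal              280
filter rows where customer in ['Gus', 'Cal', 'Sara', 'Ravi']:
    qty  price customer  price_minus_qty
2     5     29     Ravi               24
0     7    206     Sara              199
12    3    235      Gus              232
7    10    290      Cal              280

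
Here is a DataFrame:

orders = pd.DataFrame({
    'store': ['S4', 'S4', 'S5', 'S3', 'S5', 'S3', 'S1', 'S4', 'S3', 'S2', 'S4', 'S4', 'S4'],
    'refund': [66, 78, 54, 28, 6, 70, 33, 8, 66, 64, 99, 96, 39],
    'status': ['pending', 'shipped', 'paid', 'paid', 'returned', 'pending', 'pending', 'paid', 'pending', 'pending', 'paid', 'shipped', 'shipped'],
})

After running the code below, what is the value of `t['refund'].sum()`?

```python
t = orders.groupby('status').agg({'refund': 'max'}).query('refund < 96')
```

76

group by status, max of refund:
          refund
status          
paid          99
pending       70
returned       6
shipped       96
filter rows where refund < 96:
          refund
status          
pending       70
returned       6
Hence 76.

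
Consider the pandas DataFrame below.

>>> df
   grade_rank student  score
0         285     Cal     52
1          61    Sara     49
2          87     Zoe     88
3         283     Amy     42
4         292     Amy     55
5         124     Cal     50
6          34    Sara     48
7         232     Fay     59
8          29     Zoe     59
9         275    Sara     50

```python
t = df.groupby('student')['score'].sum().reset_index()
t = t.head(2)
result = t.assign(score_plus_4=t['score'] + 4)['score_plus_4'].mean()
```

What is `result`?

103.5

group by student, sum of score:
student
Amy      97
Cal     102
Fay      59
Sara    147
Zoe     147
Name: score, dtype: int64
reset_index():
  student  score
0     Amy     97
1     Cal    102
2     Fay     59
3    Sara    147
4     Zoe    147
take first 2 rows:
  student  score
0     Amy     97
1     Cal    102
add column score_plus_4 = t['score'] + 4:
  student  score  score_plus_4
0     Amy     97           101
1     Cal    102           106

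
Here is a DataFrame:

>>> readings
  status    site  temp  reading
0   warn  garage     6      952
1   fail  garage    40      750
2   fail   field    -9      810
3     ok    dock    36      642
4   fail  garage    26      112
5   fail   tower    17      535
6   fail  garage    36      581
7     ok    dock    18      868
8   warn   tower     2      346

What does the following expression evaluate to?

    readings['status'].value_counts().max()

value_counts of status:
status
fail    5
warn    2
ok      2
Name: count, dtype: int64

5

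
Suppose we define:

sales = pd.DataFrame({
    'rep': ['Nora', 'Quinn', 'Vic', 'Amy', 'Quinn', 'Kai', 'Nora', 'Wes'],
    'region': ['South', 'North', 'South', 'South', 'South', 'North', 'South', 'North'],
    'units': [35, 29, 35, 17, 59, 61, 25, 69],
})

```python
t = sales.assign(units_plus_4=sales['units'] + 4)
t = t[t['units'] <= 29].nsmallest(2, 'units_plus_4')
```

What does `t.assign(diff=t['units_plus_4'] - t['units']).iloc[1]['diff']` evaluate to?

4

add column units_plus_4 = sales['units'] + 4:
     rep region  units  units_plus_4
0   Nora  South     35            39
1  Quinn  North     29            33
2    Vic  South     35            39
3    Amy  South     17            21
4  Quinn  South     59            63
5    Kai  North     61            65
6   Nora  South     25            29
7    Wes  North     69            73
filter rows where units <= 29:
     rep region  units  units_plus_4
1  Quinn  North     29            33
3    Amy  South     17            21
6   Nora  South     25            29
take 2 rows with smallest units_plus_4:
    rep region  units  units_plus_4
3   Amy  South     17            21
6  Nora  South     25            29
add column diff = t['units_plus_4'] - t['units']:
    rep region  units  units_plus_4  diff
3   Amy  South     17            21     4
6  Nora  South     25            29     4
Taking the value at position 1, column 'diff' gives 4.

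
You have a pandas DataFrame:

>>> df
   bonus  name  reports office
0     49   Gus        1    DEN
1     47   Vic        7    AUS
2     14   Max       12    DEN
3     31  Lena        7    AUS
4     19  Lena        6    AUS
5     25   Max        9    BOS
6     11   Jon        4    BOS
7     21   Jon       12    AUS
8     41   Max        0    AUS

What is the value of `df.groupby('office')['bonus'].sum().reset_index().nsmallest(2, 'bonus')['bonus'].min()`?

36

group by office, sum of bonus:
office
AUS    159
BOS     36
DEN     63
Name: bonus, dtype: int64
reset_index():
  office  bonus
0    AUS    159
1    BOS     36
2    DEN     63
take 2 rows with smallest bonus:
  office  bonus
1    BOS     36
2    DEN     63
Then the min of column 'bonus': 36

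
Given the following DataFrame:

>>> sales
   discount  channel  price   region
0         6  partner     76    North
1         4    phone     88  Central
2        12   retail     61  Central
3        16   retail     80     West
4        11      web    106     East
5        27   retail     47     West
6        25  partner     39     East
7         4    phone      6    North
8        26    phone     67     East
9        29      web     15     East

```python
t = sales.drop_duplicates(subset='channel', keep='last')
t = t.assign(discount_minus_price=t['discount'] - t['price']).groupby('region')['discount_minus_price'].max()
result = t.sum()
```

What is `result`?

-6

drop duplicate channel (keep=last):
   discount  channel  price region
5        27   retail     47   West
6        25  partner     39   East
8        26    phone     67   East
9        29      web     15   East
add column discount_minus_price = t['discount'] - t['price']:
   discount  channel  price region  discount_minus_price
5        27   retail     47   West                   -20
6        25  partner     39   East                   -14
8        26    phone     67   East                   -41
9        29      web     15   East                    14
group by region, max of discount_minus_price:
region
East    14
West   -20
Name: discount_minus_price, dtype: int64
Taking the sum of the resulting series gives -6.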